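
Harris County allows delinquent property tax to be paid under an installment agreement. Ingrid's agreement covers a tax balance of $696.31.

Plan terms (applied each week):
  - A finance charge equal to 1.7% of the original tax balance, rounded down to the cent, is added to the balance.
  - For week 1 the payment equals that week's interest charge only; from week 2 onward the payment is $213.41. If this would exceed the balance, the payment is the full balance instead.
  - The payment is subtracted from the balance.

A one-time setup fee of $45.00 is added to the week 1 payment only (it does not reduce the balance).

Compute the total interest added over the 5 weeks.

Week 1: opening $696.31; interest $11.83 → $708.14; payment $11.83 (+ $45.00 fee); balance $696.31
Week 2: opening $696.31; interest $11.83 → $708.14; payment $213.41; balance $494.73
Week 3: opening $494.73; interest $11.83 → $506.56; payment $213.41; balance $293.15
Week 4: opening $293.15; interest $11.83 → $304.98; payment $213.41; balance $91.57
Week 5: opening $91.57; interest $11.83 → $103.40; payment $103.40; balance $0.00
Total interest: $11.83 + $11.83 + $11.83 + $11.83 + $11.83 = $59.15

$59.15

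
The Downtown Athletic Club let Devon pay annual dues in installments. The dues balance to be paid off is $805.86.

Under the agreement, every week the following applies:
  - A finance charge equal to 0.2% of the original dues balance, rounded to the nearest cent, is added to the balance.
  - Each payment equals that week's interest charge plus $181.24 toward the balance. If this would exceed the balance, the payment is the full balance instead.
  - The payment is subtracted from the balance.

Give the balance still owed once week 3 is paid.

# | Opening | Interest | Payment | End bal
1 | $805.86 | $1.61 | $182.85 | $624.62
2 | $624.62 | $1.61 | $182.85 | $443.38
3 | $443.38 | $1.61 | $182.85 | $262.14

$262.14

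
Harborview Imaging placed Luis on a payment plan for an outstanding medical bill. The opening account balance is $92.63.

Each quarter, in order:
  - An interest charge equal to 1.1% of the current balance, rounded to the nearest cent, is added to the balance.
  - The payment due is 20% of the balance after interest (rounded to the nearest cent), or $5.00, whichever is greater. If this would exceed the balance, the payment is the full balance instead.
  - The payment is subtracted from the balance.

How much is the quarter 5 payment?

Quarter 1: $92.63 +$1.02 interest = $93.65; pay $18.73 → $74.92
Quarter 2: $74.92 +$0.82 interest = $75.74; pay $15.15 → $60.59
Quarter 3: $60.59 +$0.67 interest = $61.26; pay $12.25 → $49.01
Quarter 4: $49.01 +$0.54 interest = $49.55; pay $9.91 → $39.64
Quarter 5: $39.64 +$0.44 interest = $40.08; pay $8.02 → $32.06

$8.02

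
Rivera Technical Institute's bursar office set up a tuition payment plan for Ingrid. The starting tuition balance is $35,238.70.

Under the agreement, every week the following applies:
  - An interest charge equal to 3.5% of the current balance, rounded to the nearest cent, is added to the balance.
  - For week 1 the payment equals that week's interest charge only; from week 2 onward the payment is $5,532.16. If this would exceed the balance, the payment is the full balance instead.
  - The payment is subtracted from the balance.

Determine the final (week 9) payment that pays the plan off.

$1,859.42

# | Opening | Interest | Payment | End bal
1 | $35,238.70 | $1,233.35 | $1,233.35 | $35,238.70
2 | $35,238.70 | $1,233.35 | $5,532.16 | $30,939.89
3 | $30,939.89 | $1,082.90 | $5,532.16 | $26,490.63
4 | $26,490.63 | $927.17 | $5,532.16 | $21,885.64
5 | $21,885.64 | $766.00 | $5,532.16 | $17,119.48
6 | $17,119.48 | $599.18 | $5,532.16 | $12,186.50
7 | $12,186.50 | $426.53 | $5,532.16 | $7,080.87
8 | $7,080.87 | $247.83 | $5,532.16 | $1,796.54
9 | $1,796.54 | $62.88 | $1,859.42 | $0.00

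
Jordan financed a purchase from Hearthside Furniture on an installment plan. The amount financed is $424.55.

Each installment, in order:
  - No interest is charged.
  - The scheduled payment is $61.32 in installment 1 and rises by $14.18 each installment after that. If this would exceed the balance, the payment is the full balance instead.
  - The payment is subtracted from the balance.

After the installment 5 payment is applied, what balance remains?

# | Opening | Payment | End bal
1 | $424.55 | $61.32 | $363.23
2 | $363.23 | $75.50 | $287.73
3 | $287.73 | $89.68 | $198.05
4 | $198.05 | $103.86 | $94.19
5 | $94.19 | $94.19 | $0.00

$0.00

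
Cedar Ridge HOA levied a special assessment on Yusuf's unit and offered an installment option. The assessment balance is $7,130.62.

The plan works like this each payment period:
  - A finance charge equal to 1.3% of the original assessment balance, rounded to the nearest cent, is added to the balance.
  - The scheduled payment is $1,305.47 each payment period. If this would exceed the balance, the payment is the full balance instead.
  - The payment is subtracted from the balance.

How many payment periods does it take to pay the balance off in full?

# | Opening | Interest | Payment | End bal
1 | $7,130.62 | $92.70 | $1,305.47 | $5,917.85
2 | $5,917.85 | $92.70 | $1,305.47 | $4,705.08
3 | $4,705.08 | $92.70 | $1,305.47 | $3,492.31
4 | $3,492.31 | $92.70 | $1,305.47 | $2,279.54
5 | $2,279.54 | $92.70 | $1,305.47 | $1,066.77
6 | $1,066.77 | $92.70 | $1,159.47 | $0.00
Balance reaches $0.00 in payment period 6.

6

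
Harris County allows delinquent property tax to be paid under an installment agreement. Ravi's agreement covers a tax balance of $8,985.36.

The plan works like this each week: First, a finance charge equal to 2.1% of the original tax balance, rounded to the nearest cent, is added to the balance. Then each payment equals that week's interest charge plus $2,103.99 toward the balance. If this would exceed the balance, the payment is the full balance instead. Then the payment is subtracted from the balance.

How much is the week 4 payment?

$2,292.68

Week 1: opening $8,985.36; interest $188.69 → $9,174.05; payment $2,292.68; balance $6,881.37
Week 2: opening $6,881.37; interest $188.69 → $7,070.06; payment $2,292.68; balance $4,777.38
Week 3: opening $4,777.38; interest $188.69 → $4,966.07; payment $2,292.68; balance $2,673.39
Week 4: opening $2,673.39; interest $188.69 → $2,862.08; payment $2,292.68; balance $569.40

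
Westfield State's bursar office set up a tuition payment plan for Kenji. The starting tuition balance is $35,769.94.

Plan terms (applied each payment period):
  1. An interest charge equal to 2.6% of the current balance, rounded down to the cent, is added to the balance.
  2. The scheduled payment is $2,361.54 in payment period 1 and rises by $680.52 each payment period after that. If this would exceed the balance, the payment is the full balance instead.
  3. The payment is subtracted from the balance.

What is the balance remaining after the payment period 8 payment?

# | Opening | Interest | Payment | End bal
1 | $35,769.94 | $930.01 | $2,361.54 | $34,338.41
2 | $34,338.41 | $892.79 | $3,042.06 | $32,189.14
3 | $32,189.14 | $836.91 | $3,722.58 | $29,303.47
4 | $29,303.47 | $761.89 | $4,403.10 | $25,662.26
5 | $25,662.26 | $667.21 | $5,083.62 | $21,245.85
6 | $21,245.85 | $552.39 | $5,764.14 | $16,034.10
7 | $16,034.10 | $416.88 | $6,444.66 | $10,006.32
8 | $10,006.32 | $260.16 | $7,125.18 | $3,141.30

$3,141.30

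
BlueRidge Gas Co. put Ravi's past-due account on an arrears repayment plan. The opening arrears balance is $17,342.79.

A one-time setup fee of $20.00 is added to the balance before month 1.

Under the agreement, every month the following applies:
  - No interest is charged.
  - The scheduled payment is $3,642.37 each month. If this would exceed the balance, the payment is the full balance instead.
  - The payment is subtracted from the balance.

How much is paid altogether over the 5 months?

Month 1: opening $17,362.79; payment $3,642.37; balance $13,720.42
Month 2: opening $13,720.42; payment $3,642.37; balance $10,078.05
Month 3: opening $10,078.05; payment $3,642.37; balance $6,435.68
Month 4: opening $6,435.68; payment $3,642.37; balance $2,793.31
Month 5: opening $2,793.31; payment $2,793.31; balance $0.00
Total paid: $17,362.79

$17,362.79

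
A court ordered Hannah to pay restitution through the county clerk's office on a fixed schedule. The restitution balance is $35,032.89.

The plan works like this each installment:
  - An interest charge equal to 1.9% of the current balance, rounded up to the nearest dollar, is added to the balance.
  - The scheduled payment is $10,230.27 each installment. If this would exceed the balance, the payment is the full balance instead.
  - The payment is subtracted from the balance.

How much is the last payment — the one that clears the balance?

$5,902.08

# | Opening | Interest | Payment | End bal
1 | $35,032.89 | $666.00 | $10,230.27 | $25,468.62
2 | $25,468.62 | $484.00 | $10,230.27 | $15,722.35
3 | $15,722.35 | $299.00 | $10,230.27 | $5,791.08
4 | $5,791.08 | $111.00 | $5,902.08 | $0.00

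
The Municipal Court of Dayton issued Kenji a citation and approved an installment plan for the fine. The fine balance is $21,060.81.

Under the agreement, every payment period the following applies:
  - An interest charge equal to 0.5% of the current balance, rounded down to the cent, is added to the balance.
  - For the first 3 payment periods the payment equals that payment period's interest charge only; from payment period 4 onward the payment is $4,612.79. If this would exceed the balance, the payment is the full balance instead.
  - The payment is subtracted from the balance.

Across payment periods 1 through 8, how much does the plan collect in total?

$21,676.70

Payment period 1: opening $21,060.81; interest $105.30 → $21,166.11; payment $105.30; balance $21,060.81
Payment period 2: opening $21,060.81; interest $105.30 → $21,166.11; payment $105.30; balance $21,060.81
Payment period 3: opening $21,060.81; interest $105.30 → $21,166.11; payment $105.30; balance $21,060.81
Payment period 4: opening $21,060.81; interest $105.30 → $21,166.11; payment $4,612.79; balance $16,553.32
Payment period 5: opening $16,553.32; interest $82.76 → $16,636.08; payment $4,612.79; balance $12,023.29
Payment period 6: opening $12,023.29; interest $60.11 → $12,083.40; payment $4,612.79; balance $7,470.61
Payment period 7: opening $7,470.61; interest $37.35 → $7,507.96; payment $4,612.79; balance $2,895.17
Payment period 8: opening $2,895.17; interest $14.47 → $2,909.64; payment $2,909.64; balance $0.00
Total paid: $21,676.70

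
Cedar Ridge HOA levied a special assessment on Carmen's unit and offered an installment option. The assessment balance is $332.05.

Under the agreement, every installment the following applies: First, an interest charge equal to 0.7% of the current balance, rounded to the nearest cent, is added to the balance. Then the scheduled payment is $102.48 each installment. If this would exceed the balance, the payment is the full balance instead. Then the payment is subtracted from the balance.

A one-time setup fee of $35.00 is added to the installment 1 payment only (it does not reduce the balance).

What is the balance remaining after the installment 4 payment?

$0.00

Installment 1: $332.05 +$2.32 interest = $334.37; pay $102.48 (+ $35.00 fee) → $231.89
Installment 2: $231.89 +$1.62 interest = $233.51; pay $102.48 → $131.03
Installment 3: $131.03 +$0.92 interest = $131.95; pay $102.48 → $29.47
Installment 4: $29.47 +$0.21 interest = $29.68; pay $29.68 → $0.00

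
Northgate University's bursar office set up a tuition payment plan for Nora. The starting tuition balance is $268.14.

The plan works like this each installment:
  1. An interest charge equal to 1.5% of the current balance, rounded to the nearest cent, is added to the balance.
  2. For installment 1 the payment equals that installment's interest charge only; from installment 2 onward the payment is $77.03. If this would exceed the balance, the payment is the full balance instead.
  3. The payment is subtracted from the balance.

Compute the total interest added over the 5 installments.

Installment 1: $268.14 +$4.02 interest = $272.16; pay $4.02 → $268.14
Installment 2: $268.14 +$4.02 interest = $272.16; pay $77.03 → $195.13
Installment 3: $195.13 +$2.93 interest = $198.06; pay $77.03 → $121.03
Installment 4: $121.03 +$1.82 interest = $122.85; pay $77.03 → $45.82
Installment 5: $45.82 +$0.69 interest = $46.51; pay $46.51 → $0.00
Total interest: $4.02 + $4.02 + $2.93 + $1.82 + $0.69 = $13.48

$13.48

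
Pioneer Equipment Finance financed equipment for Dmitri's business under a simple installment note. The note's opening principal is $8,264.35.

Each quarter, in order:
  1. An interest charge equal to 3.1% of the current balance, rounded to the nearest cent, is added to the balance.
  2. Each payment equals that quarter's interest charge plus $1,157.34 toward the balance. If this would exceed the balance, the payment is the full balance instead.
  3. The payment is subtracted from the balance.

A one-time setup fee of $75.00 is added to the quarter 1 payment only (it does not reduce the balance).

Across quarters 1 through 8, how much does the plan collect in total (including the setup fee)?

$9,384.33

Quarter 1: $8,264.35 +$256.19 interest = $8,520.54; pay $1,413.53 (+ $75.00 fee) → $7,107.01
Quarter 2: $7,107.01 +$220.32 interest = $7,327.33; pay $1,377.66 → $5,949.67
Quarter 3: $5,949.67 +$184.44 interest = $6,134.11; pay $1,341.78 → $4,792.33
Quarter 4: $4,792.33 +$148.56 interest = $4,940.89; pay $1,305.90 → $3,634.99
Quarter 5: $3,634.99 +$112.68 interest = $3,747.67; pay $1,270.02 → $2,477.65
Quarter 6: $2,477.65 +$76.81 interest = $2,554.46; pay $1,234.15 → $1,320.31
Quarter 7: $1,320.31 +$40.93 interest = $1,361.24; pay $1,198.27 → $162.97
Quarter 8: $162.97 +$5.05 interest = $168.02; pay $168.02 → $0.00
Total paid: $9,384.33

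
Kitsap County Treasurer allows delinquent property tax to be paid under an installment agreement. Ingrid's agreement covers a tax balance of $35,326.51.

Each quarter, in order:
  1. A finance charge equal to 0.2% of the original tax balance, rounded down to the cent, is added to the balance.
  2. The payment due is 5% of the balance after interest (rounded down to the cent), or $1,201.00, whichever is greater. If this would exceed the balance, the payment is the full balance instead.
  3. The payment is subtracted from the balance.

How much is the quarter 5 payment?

$1,454.66

# | Opening | Interest | Payment | End bal
1 | $35,326.51 | $70.65 | $1,769.85 | $33,627.31
2 | $33,627.31 | $70.65 | $1,684.89 | $32,013.07
3 | $32,013.07 | $70.65 | $1,604.18 | $30,479.54
4 | $30,479.54 | $70.65 | $1,527.50 | $29,022.69
5 | $29,022.69 | $70.65 | $1,454.66 | $27,638.68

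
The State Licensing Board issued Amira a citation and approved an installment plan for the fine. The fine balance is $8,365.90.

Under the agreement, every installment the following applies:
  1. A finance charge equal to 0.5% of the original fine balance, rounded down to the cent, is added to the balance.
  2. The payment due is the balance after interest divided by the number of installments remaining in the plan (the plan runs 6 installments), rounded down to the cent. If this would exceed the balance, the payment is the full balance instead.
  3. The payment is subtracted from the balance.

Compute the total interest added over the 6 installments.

$250.92

Installment 1: $8,365.90 +$41.82 interest = $8,407.72; pay $1,401.28 → $7,006.44
Installment 2: $7,006.44 +$41.82 interest = $7,048.26; pay $1,409.65 → $5,638.61
Installment 3: $5,638.61 +$41.82 interest = $5,680.43; pay $1,420.10 → $4,260.33
Installment 4: $4,260.33 +$41.82 interest = $4,302.15; pay $1,434.05 → $2,868.10
Installment 5: $2,868.10 +$41.82 interest = $2,909.92; pay $1,454.96 → $1,454.96
Installment 6: $1,454.96 +$41.82 interest = $1,496.78; pay $1,496.78 → $0.00
Total interest: $41.82 + $41.82 + $41.82 + $41.82 + $41.82 + $41.82 = $250.92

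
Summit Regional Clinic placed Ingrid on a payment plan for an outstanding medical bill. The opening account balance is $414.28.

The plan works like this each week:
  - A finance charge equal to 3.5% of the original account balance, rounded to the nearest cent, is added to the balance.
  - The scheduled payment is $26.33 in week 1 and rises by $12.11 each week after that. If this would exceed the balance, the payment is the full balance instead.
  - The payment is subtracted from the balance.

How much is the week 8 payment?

$91.66

Week 1: opening $414.28; interest $14.50 → $428.78; payment $26.33; balance $402.45
Week 2: opening $402.45; interest $14.50 → $416.95; payment $38.44; balance $378.51
Week 3: opening $378.51; interest $14.50 → $393.01; payment $50.55; balance $342.46
Week 4: opening $342.46; interest $14.50 → $356.96; payment $62.66; balance $294.30
Week 5: opening $294.30; interest $14.50 → $308.80; payment $74.77; balance $234.03
Week 6: opening $234.03; interest $14.50 → $248.53; payment $86.88; balance $161.65
Week 7: opening $161.65; interest $14.50 → $176.15; payment $98.99; balance $77.16
Week 8: opening $77.16; interest $14.50 → $91.66; payment $91.66; balance $0.00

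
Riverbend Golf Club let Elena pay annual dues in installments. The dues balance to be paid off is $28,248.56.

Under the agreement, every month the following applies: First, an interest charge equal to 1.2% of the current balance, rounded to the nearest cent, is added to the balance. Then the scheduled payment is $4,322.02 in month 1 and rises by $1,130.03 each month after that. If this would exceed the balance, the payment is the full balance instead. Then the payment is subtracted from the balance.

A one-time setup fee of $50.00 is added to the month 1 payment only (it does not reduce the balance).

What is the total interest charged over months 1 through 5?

# | Opening | Interest | Payment | Fee | End bal
1 | $28,248.56 | $338.98 | $4,322.02 | $50.00 | $24,265.52
2 | $24,265.52 | $291.19 | $5,452.05 | — | $19,104.66
3 | $19,104.66 | $229.26 | $6,582.08 | — | $12,751.84
4 | $12,751.84 | $153.02 | $7,712.11 | — | $5,192.75
5 | $5,192.75 | $62.31 | $5,255.06 | — | $0.00
Total interest: $338.98 + $291.19 + $229.26 + $153.02 + $62.31 = $1,074.76

$1,074.76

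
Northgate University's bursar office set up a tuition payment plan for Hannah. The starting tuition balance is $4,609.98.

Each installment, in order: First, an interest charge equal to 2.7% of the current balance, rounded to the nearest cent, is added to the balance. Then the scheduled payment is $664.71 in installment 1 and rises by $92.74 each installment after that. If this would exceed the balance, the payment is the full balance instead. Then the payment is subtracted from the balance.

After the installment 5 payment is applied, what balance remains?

$806.14

Installment 1: opening $4,609.98; interest $124.47 → $4,734.45; payment $664.71; balance $4,069.74
Installment 2: opening $4,069.74; interest $109.88 → $4,179.62; payment $757.45; balance $3,422.17
Installment 3: opening $3,422.17; interest $92.40 → $3,514.57; payment $850.19; balance $2,664.38
Installment 4: opening $2,664.38; interest $71.94 → $2,736.32; payment $942.93; balance $1,793.39
Installment 5: opening $1,793.39; interest $48.42 → $1,841.81; payment $1,035.67; balance $806.14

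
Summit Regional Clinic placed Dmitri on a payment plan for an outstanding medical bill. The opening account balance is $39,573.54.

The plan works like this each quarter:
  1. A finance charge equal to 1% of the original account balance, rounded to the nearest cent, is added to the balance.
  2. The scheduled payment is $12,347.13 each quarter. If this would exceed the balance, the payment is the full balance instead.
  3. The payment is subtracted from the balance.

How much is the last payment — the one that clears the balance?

$4,115.11

Quarter 1: opening $39,573.54; interest $395.74 → $39,969.28; payment $12,347.13; balance $27,622.15
Quarter 2: opening $27,622.15; interest $395.74 → $28,017.89; payment $12,347.13; balance $15,670.76
Quarter 3: opening $15,670.76; interest $395.74 → $16,066.50; payment $12,347.13; balance $3,719.37
Quarter 4: opening $3,719.37; interest $395.74 → $4,115.11; payment $4,115.11; balance $0.00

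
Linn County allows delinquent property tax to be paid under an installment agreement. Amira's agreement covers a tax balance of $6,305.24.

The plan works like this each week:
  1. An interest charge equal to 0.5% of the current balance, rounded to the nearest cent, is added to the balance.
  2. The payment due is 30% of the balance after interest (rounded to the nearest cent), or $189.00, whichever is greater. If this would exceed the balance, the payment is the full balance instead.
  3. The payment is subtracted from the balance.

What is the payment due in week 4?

$661.88

Week 1: opening $6,305.24; interest $31.53 → $6,336.77; payment $1,901.03; balance $4,435.74
Week 2: opening $4,435.74; interest $22.18 → $4,457.92; payment $1,337.38; balance $3,120.54
Week 3: opening $3,120.54; interest $15.60 → $3,136.14; payment $940.84; balance $2,195.30
Week 4: opening $2,195.30; interest $10.98 → $2,206.28; payment $661.88; balance $1,544.40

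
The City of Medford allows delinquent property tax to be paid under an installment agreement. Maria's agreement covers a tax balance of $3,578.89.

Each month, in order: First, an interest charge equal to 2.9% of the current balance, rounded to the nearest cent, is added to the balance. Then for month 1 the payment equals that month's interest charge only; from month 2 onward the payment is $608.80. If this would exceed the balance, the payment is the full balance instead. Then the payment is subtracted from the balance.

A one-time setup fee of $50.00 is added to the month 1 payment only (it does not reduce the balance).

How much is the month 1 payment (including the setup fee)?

Month 1: opening $3,578.89; interest $103.79 → $3,682.68; payment $103.79 (+ $50.00 fee); balance $3,578.89

$153.79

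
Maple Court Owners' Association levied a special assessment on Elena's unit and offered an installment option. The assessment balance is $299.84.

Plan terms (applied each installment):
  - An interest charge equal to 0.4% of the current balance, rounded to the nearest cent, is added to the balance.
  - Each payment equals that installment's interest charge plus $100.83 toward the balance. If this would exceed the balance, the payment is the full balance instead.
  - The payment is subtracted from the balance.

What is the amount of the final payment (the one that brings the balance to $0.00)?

Installment 1: opening $299.84; interest $1.20 → $301.04; payment $102.03; balance $199.01
Installment 2: opening $199.01; interest $0.80 → $199.81; payment $101.63; balance $98.18
Installment 3: opening $98.18; interest $0.39 → $98.57; payment $98.57; balance $0.00

$98.57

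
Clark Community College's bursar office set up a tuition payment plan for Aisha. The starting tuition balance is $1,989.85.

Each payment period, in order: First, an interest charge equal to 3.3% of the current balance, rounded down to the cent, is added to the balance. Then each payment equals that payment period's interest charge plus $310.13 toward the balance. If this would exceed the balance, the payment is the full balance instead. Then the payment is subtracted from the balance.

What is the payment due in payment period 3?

Payment period 1: $1,989.85 +$65.66 interest = $2,055.51; pay $375.79 → $1,679.72
Payment period 2: $1,679.72 +$55.43 interest = $1,735.15; pay $365.56 → $1,369.59
Payment period 3: $1,369.59 +$45.19 interest = $1,414.78; pay $355.32 → $1,059.46

$355.32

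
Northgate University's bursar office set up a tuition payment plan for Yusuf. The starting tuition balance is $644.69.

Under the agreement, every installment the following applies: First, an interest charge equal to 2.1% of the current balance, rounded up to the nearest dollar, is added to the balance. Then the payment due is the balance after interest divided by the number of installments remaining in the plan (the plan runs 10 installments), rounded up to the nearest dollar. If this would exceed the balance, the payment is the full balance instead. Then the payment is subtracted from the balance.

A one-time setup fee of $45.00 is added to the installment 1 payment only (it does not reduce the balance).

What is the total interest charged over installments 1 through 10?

# | Opening | Interest | Payment | Fee | End bal
1 | $644.69 | $14.00 | $66.00 | $45.00 | $592.69
2 | $592.69 | $13.00 | $68.00 | — | $537.69
3 | $537.69 | $12.00 | $69.00 | — | $480.69
4 | $480.69 | $11.00 | $71.00 | — | $420.69
5 | $420.69 | $9.00 | $72.00 | — | $357.69
6 | $357.69 | $8.00 | $74.00 | — | $291.69
7 | $291.69 | $7.00 | $75.00 | — | $223.69
8 | $223.69 | $5.00 | $77.00 | — | $151.69
9 | $151.69 | $4.00 | $78.00 | — | $77.69
10 | $77.69 | $2.00 | $79.69 | — | $0.00
Total interest: $14.00 + $13.00 + $12.00 + $11.00 + $9.00 + $8.00 + $7.00 + $5.00 + $4.00 + $2.00 = $85.00

$85.00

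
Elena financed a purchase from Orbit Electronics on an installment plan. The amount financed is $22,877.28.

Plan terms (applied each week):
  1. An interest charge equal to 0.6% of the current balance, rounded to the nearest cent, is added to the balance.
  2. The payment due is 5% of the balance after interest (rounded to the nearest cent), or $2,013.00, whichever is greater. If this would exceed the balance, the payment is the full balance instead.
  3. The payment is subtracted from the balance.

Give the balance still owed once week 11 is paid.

$1,613.91

Week 1: $22,877.28 +$137.26 interest = $23,014.54; pay $2,013.00 → $21,001.54
Week 2: $21,001.54 +$126.01 interest = $21,127.55; pay $2,013.00 → $19,114.55
Week 3: $19,114.55 +$114.69 interest = $19,229.24; pay $2,013.00 → $17,216.24
Week 4: $17,216.24 +$103.30 interest = $17,319.54; pay $2,013.00 → $15,306.54
Week 5: $15,306.54 +$91.84 interest = $15,398.38; pay $2,013.00 → $13,385.38
Week 6: $13,385.38 +$80.31 interest = $13,465.69; pay $2,013.00 → $11,452.69
Week 7: $11,452.69 +$68.72 interest = $11,521.41; pay $2,013.00 → $9,508.41
Week 8: $9,508.41 +$57.05 interest = $9,565.46; pay $2,013.00 → $7,552.46
Week 9: $7,552.46 +$45.31 interest = $7,597.77; pay $2,013.00 → $5,584.77
Week 10: $5,584.77 +$33.51 interest = $5,618.28; pay $2,013.00 → $3,605.28
Week 11: $3,605.28 +$21.63 interest = $3,626.91; pay $2,013.00 → $1,613.91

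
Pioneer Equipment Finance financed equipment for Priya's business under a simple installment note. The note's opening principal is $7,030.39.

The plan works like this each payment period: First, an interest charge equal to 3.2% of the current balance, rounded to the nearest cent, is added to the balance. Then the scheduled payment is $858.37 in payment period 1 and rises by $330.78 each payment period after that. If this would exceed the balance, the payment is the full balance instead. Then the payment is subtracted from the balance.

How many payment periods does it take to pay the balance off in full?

6

# | Opening | Interest | Payment | End bal
1 | $7,030.39 | $224.97 | $858.37 | $6,396.99
2 | $6,396.99 | $204.70 | $1,189.15 | $5,412.54
3 | $5,412.54 | $173.20 | $1,519.93 | $4,065.81
4 | $4,065.81 | $130.11 | $1,850.71 | $2,345.21
5 | $2,345.21 | $75.05 | $2,181.49 | $238.77
6 | $238.77 | $7.64 | $246.41 | $0.00
Balance reaches $0.00 in payment period 6.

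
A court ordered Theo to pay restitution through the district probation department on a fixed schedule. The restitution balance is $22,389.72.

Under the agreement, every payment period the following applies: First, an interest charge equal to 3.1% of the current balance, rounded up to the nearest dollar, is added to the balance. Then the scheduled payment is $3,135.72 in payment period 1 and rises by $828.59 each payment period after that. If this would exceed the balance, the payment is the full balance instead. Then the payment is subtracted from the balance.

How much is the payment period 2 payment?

# | Opening | Interest | Payment | End bal
1 | $22,389.72 | $695.00 | $3,135.72 | $19,949.00
2 | $19,949.00 | $619.00 | $3,964.31 | $16,603.69

$3,964.31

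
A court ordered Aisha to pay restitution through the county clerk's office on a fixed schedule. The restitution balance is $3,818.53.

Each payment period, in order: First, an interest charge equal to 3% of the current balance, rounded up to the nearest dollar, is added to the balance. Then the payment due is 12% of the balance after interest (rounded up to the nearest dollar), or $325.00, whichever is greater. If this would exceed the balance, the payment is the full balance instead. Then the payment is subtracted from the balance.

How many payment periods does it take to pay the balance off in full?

14

Payment period 1: opening $3,818.53; interest $115.00 → $3,933.53; payment $473.00; balance $3,460.53
Payment period 2: opening $3,460.53; interest $104.00 → $3,564.53; payment $428.00; balance $3,136.53
Payment period 3: opening $3,136.53; interest $95.00 → $3,231.53; payment $388.00; balance $2,843.53
Payment period 4: opening $2,843.53; interest $86.00 → $2,929.53; payment $352.00; balance $2,577.53
Payment period 5: opening $2,577.53; interest $78.00 → $2,655.53; payment $325.00; balance $2,330.53
Payment period 6: opening $2,330.53; interest $70.00 → $2,400.53; payment $325.00; balance $2,075.53
Payment period 7: opening $2,075.53; interest $63.00 → $2,138.53; payment $325.00; balance $1,813.53
Payment period 8: opening $1,813.53; interest $55.00 → $1,868.53; payment $325.00; balance $1,543.53
Payment period 9: opening $1,543.53; interest $47.00 → $1,590.53; payment $325.00; balance $1,265.53
Payment period 10: opening $1,265.53; interest $38.00 → $1,303.53; payment $325.00; balance $978.53
Payment period 11: opening $978.53; interest $30.00 → $1,008.53; payment $325.00; balance $683.53
Payment period 12: opening $683.53; interest $21.00 → $704.53; payment $325.00; balance $379.53
Payment period 13: opening $379.53; interest $12.00 → $391.53; payment $325.00; balance $66.53
Payment period 14: opening $66.53; interest $2.00 → $68.53; payment $68.53; balance $0.00
Balance reaches $0.00 in payment period 14.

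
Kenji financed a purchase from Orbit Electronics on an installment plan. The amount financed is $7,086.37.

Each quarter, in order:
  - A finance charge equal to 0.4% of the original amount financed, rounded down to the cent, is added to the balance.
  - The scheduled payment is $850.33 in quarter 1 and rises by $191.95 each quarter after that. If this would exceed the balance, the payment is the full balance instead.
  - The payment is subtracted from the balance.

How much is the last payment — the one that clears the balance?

$1,085.26

Quarter 1: opening $7,086.37; interest $28.34 → $7,114.71; payment $850.33; balance $6,264.38
Quarter 2: opening $6,264.38; interest $28.34 → $6,292.72; payment $1,042.28; balance $5,250.44
Quarter 3: opening $5,250.44; interest $28.34 → $5,278.78; payment $1,234.23; balance $4,044.55
Quarter 4: opening $4,044.55; interest $28.34 → $4,072.89; payment $1,426.18; balance $2,646.71
Quarter 5: opening $2,646.71; interest $28.34 → $2,675.05; payment $1,618.13; balance $1,056.92
Quarter 6: opening $1,056.92; interest $28.34 → $1,085.26; payment $1,085.26; balance $0.00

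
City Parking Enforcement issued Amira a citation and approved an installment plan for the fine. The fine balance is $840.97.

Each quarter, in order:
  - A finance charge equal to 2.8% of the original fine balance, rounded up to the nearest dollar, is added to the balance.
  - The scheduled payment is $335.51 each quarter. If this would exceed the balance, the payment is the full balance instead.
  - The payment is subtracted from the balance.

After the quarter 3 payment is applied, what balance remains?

Quarter 1: opening $840.97; interest $24.00 → $864.97; payment $335.51; balance $529.46
Quarter 2: opening $529.46; interest $24.00 → $553.46; payment $335.51; balance $217.95
Quarter 3: opening $217.95; interest $24.00 → $241.95; payment $241.95; balance $0.00

$0.00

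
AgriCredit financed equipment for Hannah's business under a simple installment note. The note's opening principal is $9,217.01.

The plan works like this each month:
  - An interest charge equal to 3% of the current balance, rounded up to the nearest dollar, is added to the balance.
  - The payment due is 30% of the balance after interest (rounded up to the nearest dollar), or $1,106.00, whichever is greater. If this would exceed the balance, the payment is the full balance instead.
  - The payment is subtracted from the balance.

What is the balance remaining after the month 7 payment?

# | Opening | Interest | Payment | End bal
1 | $9,217.01 | $277.00 | $2,849.00 | $6,645.01
2 | $6,645.01 | $200.00 | $2,054.00 | $4,791.01
3 | $4,791.01 | $144.00 | $1,481.00 | $3,454.01
4 | $3,454.01 | $104.00 | $1,106.00 | $2,452.01
5 | $2,452.01 | $74.00 | $1,106.00 | $1,420.01
6 | $1,420.01 | $43.00 | $1,106.00 | $357.01
7 | $357.01 | $11.00 | $368.01 | $0.00

$0.00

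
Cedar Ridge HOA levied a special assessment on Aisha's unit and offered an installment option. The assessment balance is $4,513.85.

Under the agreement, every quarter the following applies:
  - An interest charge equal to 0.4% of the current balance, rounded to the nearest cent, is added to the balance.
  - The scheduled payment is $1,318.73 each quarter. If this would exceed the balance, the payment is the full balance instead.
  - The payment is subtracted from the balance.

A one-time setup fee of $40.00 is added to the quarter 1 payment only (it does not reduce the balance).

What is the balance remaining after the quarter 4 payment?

$0.00

# | Opening | Interest | Payment | Fee | End bal
1 | $4,513.85 | $18.06 | $1,318.73 | $40.00 | $3,213.18
2 | $3,213.18 | $12.85 | $1,318.73 | — | $1,907.30
3 | $1,907.30 | $7.63 | $1,318.73 | — | $596.20
4 | $596.20 | $2.38 | $598.58 | — | $0.00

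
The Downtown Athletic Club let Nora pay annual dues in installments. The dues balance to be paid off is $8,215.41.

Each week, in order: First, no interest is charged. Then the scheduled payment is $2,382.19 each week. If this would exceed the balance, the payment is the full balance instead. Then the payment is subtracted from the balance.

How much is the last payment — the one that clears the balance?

# | Opening | Payment | End bal
1 | $8,215.41 | $2,382.19 | $5,833.22
2 | $5,833.22 | $2,382.19 | $3,451.03
3 | $3,451.03 | $2,382.19 | $1,068.84
4 | $1,068.84 | $1,068.84 | $0.00

$1,068.84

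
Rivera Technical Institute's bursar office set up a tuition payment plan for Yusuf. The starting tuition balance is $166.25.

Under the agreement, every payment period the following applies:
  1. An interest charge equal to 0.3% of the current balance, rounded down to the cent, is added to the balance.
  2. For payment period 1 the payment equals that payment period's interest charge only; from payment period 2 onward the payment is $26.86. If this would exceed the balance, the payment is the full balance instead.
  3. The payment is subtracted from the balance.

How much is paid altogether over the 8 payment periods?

$168.54

Payment period 1: opening $166.25; interest $0.49 → $166.74; payment $0.49; balance $166.25
Payment period 2: opening $166.25; interest $0.49 → $166.74; payment $26.86; balance $139.88
Payment period 3: opening $139.88; interest $0.41 → $140.29; payment $26.86; balance $113.43
Payment period 4: opening $113.43; interest $0.34 → $113.77; payment $26.86; balance $86.91
Payment period 5: opening $86.91; interest $0.26 → $87.17; payment $26.86; balance $60.31
Payment period 6: opening $60.31; interest $0.18 → $60.49; payment $26.86; balance $33.63
Payment period 7: opening $33.63; interest $0.10 → $33.73; payment $26.86; balance $6.87
Payment period 8: opening $6.87; interest $0.02 → $6.89; payment $6.89; balance $0.00
Total paid: $168.54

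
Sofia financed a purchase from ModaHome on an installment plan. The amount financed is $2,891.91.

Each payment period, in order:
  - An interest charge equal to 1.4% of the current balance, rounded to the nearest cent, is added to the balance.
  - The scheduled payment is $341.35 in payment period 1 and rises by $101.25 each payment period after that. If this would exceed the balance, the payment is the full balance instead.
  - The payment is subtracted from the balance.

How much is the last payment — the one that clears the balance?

$322.56

Payment period 1: opening $2,891.91; interest $40.49 → $2,932.40; payment $341.35; balance $2,591.05
Payment period 2: opening $2,591.05; interest $36.27 → $2,627.32; payment $442.60; balance $2,184.72
Payment period 3: opening $2,184.72; interest $30.59 → $2,215.31; payment $543.85; balance $1,671.46
Payment period 4: opening $1,671.46; interest $23.40 → $1,694.86; payment $645.10; balance $1,049.76
Payment period 5: opening $1,049.76; interest $14.70 → $1,064.46; payment $746.35; balance $318.11
Payment period 6: opening $318.11; interest $4.45 → $322.56; payment $322.56; balance $0.00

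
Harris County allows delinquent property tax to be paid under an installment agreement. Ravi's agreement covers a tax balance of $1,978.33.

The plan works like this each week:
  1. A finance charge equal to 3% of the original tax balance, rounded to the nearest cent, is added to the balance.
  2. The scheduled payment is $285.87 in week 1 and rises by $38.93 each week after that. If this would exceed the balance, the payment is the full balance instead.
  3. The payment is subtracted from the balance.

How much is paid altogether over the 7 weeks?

$2,393.78

Week 1: opening $1,978.33; interest $59.35 → $2,037.68; payment $285.87; balance $1,751.81
Week 2: opening $1,751.81; interest $59.35 → $1,811.16; payment $324.80; balance $1,486.36
Week 3: opening $1,486.36; interest $59.35 → $1,545.71; payment $363.73; balance $1,181.98
Week 4: opening $1,181.98; interest $59.35 → $1,241.33; payment $402.66; balance $838.67
Week 5: opening $838.67; interest $59.35 → $898.02; payment $441.59; balance $456.43
Week 6: opening $456.43; interest $59.35 → $515.78; payment $480.52; balance $35.26
Week 7: opening $35.26; interest $59.35 → $94.61; payment $94.61; balance $0.00
Total paid: $2,393.78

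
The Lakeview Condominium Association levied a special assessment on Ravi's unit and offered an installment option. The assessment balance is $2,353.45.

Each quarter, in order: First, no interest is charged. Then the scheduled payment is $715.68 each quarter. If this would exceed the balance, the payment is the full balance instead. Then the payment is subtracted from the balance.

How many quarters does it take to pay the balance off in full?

4

Quarter 1: $2,353.45 − $715.68 → $1,637.77
Quarter 2: $1,637.77 − $715.68 → $922.09
Quarter 3: $922.09 − $715.68 → $206.41
Quarter 4: $206.41 − $206.41 → $0.00
Balance reaches $0.00 in quarter 4.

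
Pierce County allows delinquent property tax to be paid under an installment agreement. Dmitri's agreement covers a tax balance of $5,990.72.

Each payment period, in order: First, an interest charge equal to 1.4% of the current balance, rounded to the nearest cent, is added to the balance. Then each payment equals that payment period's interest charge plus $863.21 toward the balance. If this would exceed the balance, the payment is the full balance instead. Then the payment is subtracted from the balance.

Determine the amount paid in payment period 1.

$947.08

Payment period 1: $5,990.72 +$83.87 interest = $6,074.59; pay $947.08 → $5,127.51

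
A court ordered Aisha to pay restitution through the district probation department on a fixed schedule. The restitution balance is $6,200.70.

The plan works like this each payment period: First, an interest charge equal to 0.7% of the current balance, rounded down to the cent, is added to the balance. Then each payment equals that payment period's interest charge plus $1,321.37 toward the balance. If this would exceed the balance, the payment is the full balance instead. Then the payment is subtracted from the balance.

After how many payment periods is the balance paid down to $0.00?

5

Payment period 1: $6,200.70 +$43.40 interest = $6,244.10; pay $1,364.77 → $4,879.33
Payment period 2: $4,879.33 +$34.15 interest = $4,913.48; pay $1,355.52 → $3,557.96
Payment period 3: $3,557.96 +$24.90 interest = $3,582.86; pay $1,346.27 → $2,236.59
Payment period 4: $2,236.59 +$15.65 interest = $2,252.24; pay $1,337.02 → $915.22
Payment period 5: $915.22 +$6.40 interest = $921.62; pay $921.62 → $0.00
Balance reaches $0.00 in payment period 5.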